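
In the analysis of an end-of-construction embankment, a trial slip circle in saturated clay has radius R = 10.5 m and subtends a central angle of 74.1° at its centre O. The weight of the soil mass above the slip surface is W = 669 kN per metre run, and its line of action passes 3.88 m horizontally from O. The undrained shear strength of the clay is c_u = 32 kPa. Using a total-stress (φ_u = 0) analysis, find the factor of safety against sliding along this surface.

Taking moments about the centre O, the resisting moment is provided by the undrained shear strength acting along the arc:
Arc length L_a = R·θ = 10.5·(74.1°·π/180) = 10.5·1.2933 = 13.58 m
M_R = c_u·L_a·R = 32·13.58·10.5 = 4562.7 kN·m/m
M_D = W·d = 669·3.88 = 2595.7 kN·m/m
FS = M_R / M_D = 4562.7 / 2595.7 = 1.758

FS = 1.76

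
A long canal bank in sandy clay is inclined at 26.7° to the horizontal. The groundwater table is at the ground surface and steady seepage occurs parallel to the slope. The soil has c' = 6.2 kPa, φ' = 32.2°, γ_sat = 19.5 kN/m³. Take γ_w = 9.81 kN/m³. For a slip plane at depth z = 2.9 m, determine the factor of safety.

With seepage parallel to the slope and the water table at the surface, the effective normal stress on the slip plane uses the buoyant unit weight γ' = γ_sat − γ_w while the driving shear stress uses γ_sat:
FS = [c' + γ' z cos²β tanφ'] / [γ_sat z sinβ cosβ]
γ' = 19.5 − 9.81 = 9.69 kN/m³
Numerator = 6.2 + 9.69·2.9·cos²26.7°·tan32.2° = 6.2 + 9.69·2.9·0.7981·0.6297 = 20.324 kPa
Denominator = 19.5·2.9·sin26.7°·cos26.7° = 19.5·2.9·0.4493·0.8934 = 22.700 kPa
FS = 20.324 / 22.700 = 0.895

FS = 0.90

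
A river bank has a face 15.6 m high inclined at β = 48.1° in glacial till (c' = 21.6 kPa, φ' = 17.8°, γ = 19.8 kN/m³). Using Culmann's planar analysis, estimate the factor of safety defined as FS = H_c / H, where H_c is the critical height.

FS = 1.45

H_c = (4c'/γ) · sinβ cosφ' / [1 − cos(β − φ')]
    = (4·21.6/19.8) · sin48.1°·cos17.8° / [1 − cos30.3°]
    = 4.364 · 0.7087 / 0.1366 = 22.64 m
FS = H_c / H = 22.64 / 15.6 = 1.451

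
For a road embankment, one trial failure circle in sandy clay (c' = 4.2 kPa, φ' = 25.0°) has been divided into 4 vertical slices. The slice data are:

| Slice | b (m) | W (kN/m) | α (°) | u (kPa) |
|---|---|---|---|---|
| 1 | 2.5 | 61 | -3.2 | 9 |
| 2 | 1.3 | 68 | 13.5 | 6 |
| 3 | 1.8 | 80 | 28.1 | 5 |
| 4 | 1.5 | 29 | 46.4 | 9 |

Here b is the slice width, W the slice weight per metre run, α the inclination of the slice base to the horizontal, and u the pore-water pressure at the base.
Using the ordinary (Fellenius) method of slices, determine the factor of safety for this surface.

Ordinary method of slices: FS = Σ[c'·Δl_i + (W_i cosα_i − u_i·Δl_i)·tanφ'] / Σ W_i sinα_i, with Δl_i = b_i / cosα_i.
Slice 1: Δl = 2.5/cos(-3.2°) = 2.504 m; N'_1 = 61·cos(-3.2°) − 9·2.504 = 38.4; c'Δl = 10.52; W sinα = -3.4
Slice 2: Δl = 1.3/cos13.5° = 1.337 m; N'_2 = 68·cos13.5° − 6·1.337 = 58.1; c'Δl = 5.62; W sinα = 15.9
Slice 3: Δl = 1.8/cos28.1° = 2.041 m; N'_3 = 80·cos28.1° − 5·2.041 = 60.4; c'Δl = 8.57; W sinα = 37.7
Slice 4: Δl = 1.5/cos46.4° = 2.175 m; N'_4 = 29·cos46.4° − 9·2.175 = 0.4; c'Δl = 9.14; W sinα = 21.0
Σc'Δl = 33.8 kN/m; ΣN' = 157.3 kN/m; ΣW sinα = 71.2 kN/m
Resisting = 33.8 + 157.3·tan25.0° = 33.8 + 73.3 = 107.2 kN/m
FS = 107.2 / 71.2 = 1.506

FS = 1.51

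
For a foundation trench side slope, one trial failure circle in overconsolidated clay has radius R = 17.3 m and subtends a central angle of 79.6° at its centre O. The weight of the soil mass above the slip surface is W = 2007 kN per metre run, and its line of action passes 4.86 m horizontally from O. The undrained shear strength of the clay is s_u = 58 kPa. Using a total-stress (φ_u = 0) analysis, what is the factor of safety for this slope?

Taking moments about the centre O, the resisting moment is provided by the undrained shear strength acting along the arc:
Arc length L_a = R·θ = 17.3·(79.6°·π/180) = 17.3·1.3893 = 24.03 m
M_R = s_u·L_a·R = 58·24.03·17.3 = 24116.3 kN·m/m
M_D = W·d = 2007·4.86 = 9754.0 kN·m/m
FS = M_R / M_D = 24116.3 / 9754.0 = 2.472

FS = 2.47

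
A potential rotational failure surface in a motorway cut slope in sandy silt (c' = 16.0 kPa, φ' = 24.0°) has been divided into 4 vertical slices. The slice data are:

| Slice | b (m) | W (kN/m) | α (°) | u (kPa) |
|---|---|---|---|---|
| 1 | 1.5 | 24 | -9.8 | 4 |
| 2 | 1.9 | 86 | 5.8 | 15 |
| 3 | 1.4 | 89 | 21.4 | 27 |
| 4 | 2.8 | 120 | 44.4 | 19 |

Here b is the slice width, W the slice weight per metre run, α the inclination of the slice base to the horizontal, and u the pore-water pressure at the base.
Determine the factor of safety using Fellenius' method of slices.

Ordinary method of slices: FS = Σ[c'·Δl_i + (W_i cosα_i − u_i·Δl_i)·tanφ'] / Σ W_i sinα_i, with Δl_i = b_i / cosα_i.
Slice 1: Δl = 1.5/cos(-9.8°) = 1.522 m; N'_1 = 24·cos(-9.8°) − 4·1.522 = 17.6; c'Δl = 24.36; W sinα = -4.1
Slice 2: Δl = 1.9/cos5.8° = 1.910 m; N'_2 = 86·cos5.8° − 15·1.910 = 56.9; c'Δl = 30.56; W sinα = 8.7
Slice 3: Δl = 1.4/cos21.4° = 1.504 m; N'_3 = 89·cos21.4° − 27·1.504 = 42.3; c'Δl = 24.06; W sinα = 32.5
Slice 4: Δl = 2.8/cos44.4° = 3.919 m; N'_4 = 120·cos44.4° − 19·3.919 = 11.3; c'Δl = 62.70; W sinα = 84.0
Σc'Δl = 141.7 kN/m; ΣN' = 128.0 kN/m; ΣW sinα = 121.0 kN/m
Resisting = 141.7 + 128.0·tan24.0° = 141.7 + 57.0 = 198.7 kN/m
FS = 198.7 / 121.0 = 1.641

FS = 1.64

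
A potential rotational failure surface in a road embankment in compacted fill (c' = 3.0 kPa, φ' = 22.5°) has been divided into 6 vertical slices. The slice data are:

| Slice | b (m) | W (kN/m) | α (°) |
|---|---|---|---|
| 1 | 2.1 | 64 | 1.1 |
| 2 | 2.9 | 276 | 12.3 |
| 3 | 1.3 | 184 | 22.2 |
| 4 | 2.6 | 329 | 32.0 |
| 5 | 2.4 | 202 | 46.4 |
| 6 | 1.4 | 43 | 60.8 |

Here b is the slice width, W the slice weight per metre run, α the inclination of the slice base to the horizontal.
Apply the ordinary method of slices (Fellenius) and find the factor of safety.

Ordinary method of slices: FS = Σ[c'·Δl_i + (W_i cosα_i)·tanφ'] / Σ W_i sinα_i, with Δl_i = b_i / cosα_i.
Slice 1: Δl = 2.1/cos1.1° = 2.100 m; N'_1 = 64·cos1.1° = 64.0; c'Δl = 6.30; W sinα = 1.2
Slice 2: Δl = 2.9/cos12.3° = 2.968 m; N'_2 = 276·cos12.3° = 269.7; c'Δl = 8.90; W sinα = 58.8
Slice 3: Δl = 1.3/cos22.2° = 1.404 m; N'_3 = 184·cos22.2° = 170.4; c'Δl = 4.21; W sinα = 69.5
Slice 4: Δl = 2.6/cos32.0° = 3.066 m; N'_4 = 329·cos32.0° = 279.0; c'Δl = 9.20; W sinα = 174.3
Slice 5: Δl = 2.4/cos46.4° = 3.480 m; N'_5 = 202·cos46.4° = 139.3; c'Δl = 10.44; W sinα = 146.3
Slice 6: Δl = 1.4/cos60.8° = 2.870 m; N'_6 = 43·cos60.8° = 21.0; c'Δl = 8.61; W sinα = 37.5
Σc'Δl = 47.7 kN/m; ΣN' = 943.3 kN/m; ΣW sinα = 487.7 kN/m
Resisting = 47.7 + 943.3·tan22.5° = 47.7 + 390.7 = 438.4 kN/m
FS = 438.4 / 487.7 = 0.899

FS = 0.90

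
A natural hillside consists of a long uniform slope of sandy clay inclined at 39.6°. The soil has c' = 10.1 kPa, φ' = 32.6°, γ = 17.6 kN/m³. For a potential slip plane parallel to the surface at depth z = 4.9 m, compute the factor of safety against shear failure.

FS = 1.01

For an infinite slope with a slip plane parallel to the surface (no pore pressure): FS = [c' + γz cos²β tanφ'] / [γz sinβ cosβ].
γz = 17.6·4.9 = 86.24 kN/m²
Numerator = 10.1 + 86.24·cos²39.6°·tan32.6° = 10.1 + 86.24·0.5937·0.6395 = 42.844 kPa
Denominator = 86.24·sin39.6°·cos39.6° = 86.24·0.6374·0.7705 = 42.356 kPa
FS = 42.844 / 42.356 = 1.012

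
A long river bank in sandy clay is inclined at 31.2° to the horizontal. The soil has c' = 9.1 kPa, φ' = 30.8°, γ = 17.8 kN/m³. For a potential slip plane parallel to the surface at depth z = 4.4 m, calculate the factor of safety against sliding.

For an infinite slope with a slip plane parallel to the surface (no pore pressure): FS = [c' + γz cos²β tanφ'] / [γz sinβ cosβ].
γz = 17.8·4.4 = 78.32 kN/m²
Numerator = 9.1 + 78.32·cos²31.2°·tan30.8° = 9.1 + 78.32·0.7316·0.5961 = 43.259 kPa
Denominator = 78.32·sin31.2°·cos31.2° = 78.32·0.5180·0.8554 = 34.704 kPa
FS = 43.259 / 34.704 = 1.247

FS = 1.25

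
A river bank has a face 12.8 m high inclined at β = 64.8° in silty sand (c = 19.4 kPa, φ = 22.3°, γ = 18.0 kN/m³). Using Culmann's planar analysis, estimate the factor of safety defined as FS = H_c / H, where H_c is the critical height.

FS = 1.07

H_c = (4c/γ) · sinβ cosφ / [1 − cos(β − φ)]
    = (4·19.4/18.0) · sin64.8°·cos22.3° / [1 − cos42.5°]
    = 4.311 · 0.8372 / 0.2627 = 13.74 m
FS = H_c / H = 13.74 / 12.8 = 1.073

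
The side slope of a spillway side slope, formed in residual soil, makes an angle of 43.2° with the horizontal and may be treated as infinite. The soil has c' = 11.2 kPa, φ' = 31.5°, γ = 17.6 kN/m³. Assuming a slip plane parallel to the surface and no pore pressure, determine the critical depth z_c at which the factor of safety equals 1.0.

Setting FS = 1.00 in FS = [c' + γz cos²β tanφ'] / [γz sinβ cosβ] and solving for z:
z = c' / [γ cosβ (FS·sinβ − cosβ·tanφ')]
  = 11.2 / [17.6·cos43.2°·(1.00·sin43.2° − cos43.2°·tan31.5°)]
  = 11.2 / [17.6·0.7290·(1.00·0.6845 − 0.7290·0.6128)]
  = 11.2 / 3.0514 = 3.670 m

z_c = 3.67 m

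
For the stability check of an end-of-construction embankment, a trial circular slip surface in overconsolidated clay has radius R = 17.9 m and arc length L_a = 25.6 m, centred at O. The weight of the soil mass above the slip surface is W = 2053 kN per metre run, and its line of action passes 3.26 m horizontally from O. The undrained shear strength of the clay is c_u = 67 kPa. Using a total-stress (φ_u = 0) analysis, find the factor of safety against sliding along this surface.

Taking moments about the centre O, the resisting moment is provided by the undrained shear strength acting along the arc:
M_R = c_u·L_a·R = 67·25.60·17.9 = 30702.1 kN·m/m
M_D = W·d = 2053·3.26 = 6692.8 kN·m/m
FS = M_R / M_D = 30702.1 / 6692.8 = 4.587

FS = 4.59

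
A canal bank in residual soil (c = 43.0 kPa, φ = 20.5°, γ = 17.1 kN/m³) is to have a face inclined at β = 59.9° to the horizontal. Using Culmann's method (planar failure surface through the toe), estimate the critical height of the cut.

H_c = 35.87 m

Culmann's analysis gives the critical failure plane at α_cr = (β + φ)/2 = (59.9 + 20.5)/2 = 40.2°, and the critical height
H_c = (4c/γ) · sinβ cosφ / [1 − cos(β − φ)]
    = (4·43.0/17.1) · sin59.9°·cos20.5° / [1 − cos(39.4°)]
    = 10.058 · 0.8652·0.9367 / [1 − 0.7727]
    = 10.058 · 0.8104 / 0.2273
    = 35.87 m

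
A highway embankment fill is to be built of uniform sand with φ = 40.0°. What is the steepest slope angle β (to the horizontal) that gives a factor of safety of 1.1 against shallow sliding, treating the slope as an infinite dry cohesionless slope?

β = 37.3°

For an infinite dry cohesionless slope FS = tanφ/tanβ, so tanβ = tanφ / FS.
tanβ = tan40.0° / 1.1 = 0.8391 / 1.1 = 0.7628
β = arctan(0.7628) = 37.34°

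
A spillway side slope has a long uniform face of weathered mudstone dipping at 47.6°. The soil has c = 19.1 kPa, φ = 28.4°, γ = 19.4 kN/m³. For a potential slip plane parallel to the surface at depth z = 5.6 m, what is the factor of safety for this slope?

For an infinite slope with a slip plane parallel to the surface (no pore pressure): FS = [c + γz cos²β tanφ] / [γz sinβ cosβ].
γz = 19.4·5.6 = 108.64 kN/m²
Numerator = 19.1 + 108.64·cos²47.6°·tan28.4° = 19.1 + 108.64·0.4547·0.5407 = 45.809 kPa
Denominator = 108.64·sin47.6°·cos47.6° = 108.64·0.7385·0.6743 = 54.096 kPa
FS = 45.809 / 54.096 = 0.847

FS = 0.85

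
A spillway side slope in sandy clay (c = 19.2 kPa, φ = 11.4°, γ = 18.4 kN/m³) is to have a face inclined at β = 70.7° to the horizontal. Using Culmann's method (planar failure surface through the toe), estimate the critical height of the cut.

H_c = 7.89 m

Culmann's analysis gives the critical failure plane at α_cr = (β + φ)/2 = (70.7 + 11.4)/2 = 41.1°, and the critical height
H_c = (4c/γ) · sinβ cosφ / [1 − cos(β − φ)]
    = (4·19.2/18.4) · sin70.7°·cos11.4° / [1 − cos(59.3°)]
    = 4.174 · 0.9438·0.9803 / [1 − 0.5105]
    = 4.174 · 0.9252 / 0.4895
    = 7.89 m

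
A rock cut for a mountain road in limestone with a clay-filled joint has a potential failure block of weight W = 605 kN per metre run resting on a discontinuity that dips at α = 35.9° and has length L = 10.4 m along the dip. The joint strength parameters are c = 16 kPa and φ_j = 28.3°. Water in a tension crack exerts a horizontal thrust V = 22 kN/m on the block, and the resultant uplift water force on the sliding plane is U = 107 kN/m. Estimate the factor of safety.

Resolving the block weight along and normal to the plane and applying the Mohr–Coulomb strength on the joint:
N' = W cosα − U − V sinα = 605·cos35.9° − 107 − 22·sin35.9° = 370.2 kN/m
Driving force T = W sinα + V cosα = 605·sin35.9° + 22·cos35.9° = 372.6 kN/m
Resisting force R = c·L + N'·tanφ_j = 16·10.4 + 370.2·tan28.3° = 166.4 + 199.3 = 365.7 kN/m
FS = R / T = 365.7 / 372.6 = 0.982

FS = 0.98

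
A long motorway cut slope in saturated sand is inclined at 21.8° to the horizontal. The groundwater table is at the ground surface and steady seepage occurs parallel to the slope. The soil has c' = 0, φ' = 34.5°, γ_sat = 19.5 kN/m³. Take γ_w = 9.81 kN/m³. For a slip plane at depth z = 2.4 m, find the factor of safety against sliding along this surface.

FS = 0.85

With seepage parallel to the slope and the water table at the surface, the effective normal stress on the slip plane uses the buoyant unit weight γ' = γ_sat − γ_w while the driving shear stress uses γ_sat:
FS = [c' + γ' z cos²β tanφ'] / [γ_sat z sinβ cosβ]
(For c' = 0 this reduces to FS = (γ'/γ_sat)·tanφ'/tanβ.)
γ' = 19.5 − 9.81 = 9.69 kN/m³
Numerator = 0.0 + 9.69·2.4·cos²21.8°·tan34.5° = 0.0 + 9.69·2.4·0.8621·0.6873 = 13.779 kPa
Denominator = 19.5·2.4·sin21.8°·cos21.8° = 19.5·2.4·0.3714·0.9285 = 16.137 kPa
FS = 13.779 / 16.137 = 0.854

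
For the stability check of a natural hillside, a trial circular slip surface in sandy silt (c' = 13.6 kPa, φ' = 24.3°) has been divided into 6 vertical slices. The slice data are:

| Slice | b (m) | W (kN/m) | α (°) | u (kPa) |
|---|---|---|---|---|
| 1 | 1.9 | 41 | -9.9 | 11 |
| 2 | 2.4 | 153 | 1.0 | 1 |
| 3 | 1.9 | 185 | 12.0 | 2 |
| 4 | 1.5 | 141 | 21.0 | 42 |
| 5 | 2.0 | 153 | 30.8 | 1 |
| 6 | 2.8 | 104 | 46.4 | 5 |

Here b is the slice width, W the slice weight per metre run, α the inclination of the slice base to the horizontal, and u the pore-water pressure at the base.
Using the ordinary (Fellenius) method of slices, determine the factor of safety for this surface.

Ordinary method of slices: FS = Σ[c'·Δl_i + (W_i cosα_i − u_i·Δl_i)·tanφ'] / Σ W_i sinα_i, with Δl_i = b_i / cosα_i.
Slice 1: Δl = 1.9/cos(-9.9°) = 1.929 m; N'_1 = 41·cos(-9.9°) − 11·1.929 = 19.2; c'Δl = 26.23; W sinα = -7.0
Slice 2: Δl = 2.4/cos1.0° = 2.400 m; N'_2 = 153·cos1.0° − 1·2.400 = 150.6; c'Δl = 32.64; W sinα = 2.7
Slice 3: Δl = 1.9/cos12.0° = 1.942 m; N'_3 = 185·cos12.0° − 2·1.942 = 177.1; c'Δl = 26.42; W sinα = 38.5
Slice 4: Δl = 1.5/cos21.0° = 1.607 m; N'_4 = 141·cos21.0° − 42·1.607 = 64.2; c'Δl = 21.85; W sinα = 50.5
Slice 5: Δl = 2.0/cos30.8° = 2.328 m; N'_5 = 153·cos30.8° − 1·2.328 = 129.1; c'Δl = 31.67; W sinα = 78.3
Slice 6: Δl = 2.8/cos46.4° = 4.060 m; N'_6 = 104·cos46.4° − 5·4.060 = 51.4; c'Δl = 55.22; W sinα = 75.3
Σc'Δl = 194.0 kN/m; ΣN' = 591.5 kN/m; ΣW sinα = 238.3 kN/m
Resisting = 194.0 + 591.5·tan24.3° = 194.0 + 267.1 = 461.1 kN/m
FS = 461.1 / 238.3 = 1.935

FS = 1.94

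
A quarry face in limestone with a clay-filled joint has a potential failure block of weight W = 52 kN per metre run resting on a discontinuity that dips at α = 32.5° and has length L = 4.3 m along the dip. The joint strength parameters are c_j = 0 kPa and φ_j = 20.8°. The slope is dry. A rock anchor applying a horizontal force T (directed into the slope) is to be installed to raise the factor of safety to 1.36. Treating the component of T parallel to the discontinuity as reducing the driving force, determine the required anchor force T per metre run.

Resolving forces along and normal to the sliding plane, with the horizontal anchor force T adding T·sinα to the effective normal force and T·cosα acting up the plane against the driving force:
FS = [c_jL + (W cosα + T sinα) tanφ_j] / [W sinα − T cosα]
Without the anchor: N' = 43.9 kN/m, driving T_d = 27.9 kN/m, resisting R = 0·4.3 + 43.9·tan20.8° = 16.7 kN/m, FS = 0.60.
Setting FS = 1.36 and solving for T:
1.36·(27.9 − T cos32.5°) = 16.7 + T sin32.5°·tan20.8°
T·(sin32.5°·tan20.8° + 1.36·cos32.5°) = 1.36·27.9 − 16.7
T·(0.5373·0.3799 + 1.36·0.8434) = 38.0 − 16.7 = 21.3
T·1.3511 = 21.3
T = 15.8 kN/m

T = 16 kN/m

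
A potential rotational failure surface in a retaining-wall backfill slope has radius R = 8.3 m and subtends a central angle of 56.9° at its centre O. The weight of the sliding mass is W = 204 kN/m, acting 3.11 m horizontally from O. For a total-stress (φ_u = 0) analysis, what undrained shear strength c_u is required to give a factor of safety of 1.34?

c_u = 12.4 kPa

FS = c_u·L_a·R / (W·d), so c_u = FS·W·d / (L_a·R).
Arc length L_a = R·θ = 8.3·(56.9°·π/180) = 8.3·0.9931 = 8.24 m
c_u = 1.34·204·3.11 / (8.24·8.3) = 850.1 / 68.41 = 12.43 kPa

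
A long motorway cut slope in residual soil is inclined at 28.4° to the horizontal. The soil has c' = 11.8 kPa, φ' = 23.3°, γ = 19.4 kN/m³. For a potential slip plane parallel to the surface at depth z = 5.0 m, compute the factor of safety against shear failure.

FS = 1.09

For an infinite slope with a slip plane parallel to the surface (no pore pressure): FS = [c' + γz cos²β tanφ'] / [γz sinβ cosβ].
γz = 19.4·5.0 = 97.00 kN/m²
Numerator = 11.8 + 97.00·cos²28.4°·tan23.3° = 11.8 + 97.00·0.7738·0.4307 = 44.125 kPa
Denominator = 97.00·sin28.4°·cos28.4° = 97.00·0.4756·0.8796 = 40.583 kPa
FS = 44.125 / 40.583 = 1.087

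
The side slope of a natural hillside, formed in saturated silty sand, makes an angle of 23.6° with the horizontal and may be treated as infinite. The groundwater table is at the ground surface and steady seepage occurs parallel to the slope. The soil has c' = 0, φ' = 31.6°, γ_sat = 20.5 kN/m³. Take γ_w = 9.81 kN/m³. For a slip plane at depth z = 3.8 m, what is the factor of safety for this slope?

FS = 0.73

With seepage parallel to the slope and the water table at the surface, the effective normal stress on the slip plane uses the buoyant unit weight γ' = γ_sat − γ_w while the driving shear stress uses γ_sat:
FS = [c' + γ' z cos²β tanφ'] / [γ_sat z sinβ cosβ]
(For c' = 0 this reduces to FS = (γ'/γ_sat)·tanφ'/tanβ.)
γ' = 20.5 − 9.81 = 10.69 kN/m³
Numerator = 0.0 + 10.69·3.8·cos²23.6°·tan31.6° = 0.0 + 10.69·3.8·0.8397·0.6152 = 20.985 kPa
Denominator = 20.5·3.8·sin23.6°·cos23.6° = 20.5·3.8·0.4003·0.9164 = 28.579 kPa
FS = 20.985 / 28.579 = 0.734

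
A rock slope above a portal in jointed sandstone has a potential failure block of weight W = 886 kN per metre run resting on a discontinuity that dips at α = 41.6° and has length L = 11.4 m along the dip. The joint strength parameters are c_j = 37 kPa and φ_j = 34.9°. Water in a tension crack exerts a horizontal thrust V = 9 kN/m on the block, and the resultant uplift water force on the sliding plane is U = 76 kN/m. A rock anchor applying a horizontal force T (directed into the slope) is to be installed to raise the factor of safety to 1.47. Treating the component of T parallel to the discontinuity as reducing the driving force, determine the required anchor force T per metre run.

Resolving forces along and normal to the sliding plane, with the horizontal anchor force T adding T·sinα to the effective normal force and T·cosα acting up the plane against the driving force:
FS = [c_jL + (W cosα − U − V sinα + T sinα) tanφ_j] / [W sinα + V cosα − T cosα]
Without the anchor: N' = 580.6 kN/m, driving T_d = 595.0 kN/m, resisting R = 37·11.4 + 580.6·tan34.9° = 826.8 kN/m, FS = 1.39.
Setting FS = 1.47 and solving for T:
1.47·(595.0 − T cos41.6°) = 826.8 + T sin41.6°·tan34.9°
T·(sin41.6°·tan34.9° + 1.47·cos41.6°) = 1.47·595.0 − 826.8
T·(0.6639·0.6976 + 1.47·0.7478) = 874.6 − 826.8 = 47.8
T·1.5624 = 47.8
T = 30.6 kN/m

T = 31 kN/m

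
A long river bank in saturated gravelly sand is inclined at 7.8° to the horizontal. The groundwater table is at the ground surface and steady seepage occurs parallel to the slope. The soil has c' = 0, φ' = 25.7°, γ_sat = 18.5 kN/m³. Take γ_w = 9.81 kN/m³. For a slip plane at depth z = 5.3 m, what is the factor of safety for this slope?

With seepage parallel to the slope and the water table at the surface, the effective normal stress on the slip plane uses the buoyant unit weight γ' = γ_sat − γ_w while the driving shear stress uses γ_sat:
FS = [c' + γ' z cos²β tanφ'] / [γ_sat z sinβ cosβ]
(For c' = 0 this reduces to FS = (γ'/γ_sat)·tanφ'/tanβ.)
γ' = 18.5 − 9.81 = 8.69 kN/m³
Numerator = 0.0 + 8.69·5.3·cos²7.8°·tan25.7° = 0.0 + 8.69·5.3·0.9816·0.4813 = 21.757 kPa
Denominator = 18.5·5.3·sin7.8°·cos7.8° = 18.5·5.3·0.1357·0.9907 = 13.184 kPa
FS = 21.757 / 13.184 = 1.650

FS = 1.65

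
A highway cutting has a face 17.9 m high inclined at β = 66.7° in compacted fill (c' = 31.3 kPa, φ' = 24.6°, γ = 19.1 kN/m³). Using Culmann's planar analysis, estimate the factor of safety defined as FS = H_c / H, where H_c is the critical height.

H_c = (4c'/γ) · sinβ cosφ' / [1 − cos(β − φ')]
    = (4·31.3/19.1) · sin66.7°·cos24.6° / [1 − cos42.1°]
    = 6.555 · 0.8351 / 0.2580 = 21.21 m
FS = H_c / H = 21.21 / 17.9 = 1.185

FS = 1.19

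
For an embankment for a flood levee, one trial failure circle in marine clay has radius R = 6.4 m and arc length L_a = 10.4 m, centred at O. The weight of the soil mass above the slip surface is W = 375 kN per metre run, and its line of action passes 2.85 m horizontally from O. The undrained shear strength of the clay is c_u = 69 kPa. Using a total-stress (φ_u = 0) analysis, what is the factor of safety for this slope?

FS = 4.30

Taking moments about the centre O, the resisting moment is provided by the undrained shear strength acting along the arc:
M_R = c_u·L_a·R = 69·10.40·6.4 = 4592.6 kN·m/m
M_D = W·d = 375·2.85 = 1068.8 kN·m/m
FS = M_R / M_D = 4592.6 / 1068.8 = 4.297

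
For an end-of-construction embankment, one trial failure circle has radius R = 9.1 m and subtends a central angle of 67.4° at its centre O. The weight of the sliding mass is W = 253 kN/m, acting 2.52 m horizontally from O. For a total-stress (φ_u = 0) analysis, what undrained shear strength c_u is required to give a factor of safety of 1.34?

c_u = 8.8 kPa

FS = c_u·L_a·R / (W·d), so c_u = FS·W·d / (L_a·R).
Arc length L_a = R·θ = 9.1·(67.4°·π/180) = 9.1·1.1764 = 10.70 m
c_u = 1.34·253·2.52 / (10.70·9.1) = 854.3 / 97.41 = 8.77 kPa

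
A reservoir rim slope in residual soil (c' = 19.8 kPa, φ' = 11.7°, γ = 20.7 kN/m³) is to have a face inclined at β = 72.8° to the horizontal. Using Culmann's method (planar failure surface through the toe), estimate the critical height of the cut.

Culmann's analysis gives the critical failure plane at α_cr = (β + φ')/2 = (72.8 + 11.7)/2 = 42.2°, and the critical height
H_c = (4c'/γ) · sinβ cosφ' / [1 − cos(β − φ')]
    = (4·19.8/20.7) · sin72.8°·cos11.7° / [1 − cos(61.1°)]
    = 3.826 · 0.9553·0.9792 / [1 − 0.4833]
    = 3.826 · 0.9354 / 0.5167
    = 6.93 m

H_c = 6.93 m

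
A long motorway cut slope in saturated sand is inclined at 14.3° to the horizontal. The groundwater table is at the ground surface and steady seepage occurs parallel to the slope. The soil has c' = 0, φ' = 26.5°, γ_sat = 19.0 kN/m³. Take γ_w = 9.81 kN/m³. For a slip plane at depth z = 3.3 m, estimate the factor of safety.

With seepage parallel to the slope and the water table at the surface, the effective normal stress on the slip plane uses the buoyant unit weight γ' = γ_sat − γ_w while the driving shear stress uses γ_sat:
FS = [c' + γ' z cos²β tanφ'] / [γ_sat z sinβ cosβ]
(For c' = 0 this reduces to FS = (γ'/γ_sat)·tanφ'/tanβ.)
γ' = 19.0 − 9.81 = 9.19 kN/m³
Numerator = 0.0 + 9.19·3.3·cos²14.3°·tan26.5° = 0.0 + 9.19·3.3·0.9390·0.4986 = 14.198 kPa
Denominator = 19.0·3.3·sin14.3°·cos14.3° = 19.0·3.3·0.2470·0.9690 = 15.007 kPa
FS = 14.198 / 15.007 = 0.946

FS = 0.95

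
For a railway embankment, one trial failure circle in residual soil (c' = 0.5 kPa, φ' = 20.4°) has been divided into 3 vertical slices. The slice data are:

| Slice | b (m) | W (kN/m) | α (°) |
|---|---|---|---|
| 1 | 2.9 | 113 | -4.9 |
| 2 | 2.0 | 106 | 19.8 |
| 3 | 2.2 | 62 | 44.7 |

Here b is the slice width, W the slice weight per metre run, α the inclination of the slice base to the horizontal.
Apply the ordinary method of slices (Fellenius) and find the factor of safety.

FS = 1.42

Ordinary method of slices: FS = Σ[c'·Δl_i + (W_i cosα_i)·tanφ'] / Σ W_i sinα_i, with Δl_i = b_i / cosα_i.
Slice 1: Δl = 2.9/cos(-4.9°) = 2.911 m; N'_1 = 113·cos(-4.9°) = 112.6; c'Δl = 1.46; W sinα = -9.7
Slice 2: Δl = 2.0/cos19.8° = 2.126 m; N'_2 = 106·cos19.8° = 99.7; c'Δl = 1.06; W sinα = 35.9
Slice 3: Δl = 2.2/cos44.7° = 3.095 m; N'_3 = 62·cos44.7° = 44.1; c'Δl = 1.55; W sinα = 43.6
Σc'Δl = 4.1 kN/m; ΣN' = 256.4 kN/m; ΣW sinα = 69.9 kN/m
Resisting = 4.1 + 256.4·tan20.4° = 4.1 + 95.4 = 99.4 kN/m
FS = 99.4 / 69.9 = 1.423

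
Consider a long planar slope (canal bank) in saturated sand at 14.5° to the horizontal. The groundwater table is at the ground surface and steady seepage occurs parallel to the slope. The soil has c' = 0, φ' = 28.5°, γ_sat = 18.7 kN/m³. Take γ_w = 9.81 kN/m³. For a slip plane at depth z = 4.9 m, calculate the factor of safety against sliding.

FS = 1.00

With seepage parallel to the slope and the water table at the surface, the effective normal stress on the slip plane uses the buoyant unit weight γ' = γ_sat − γ_w while the driving shear stress uses γ_sat:
FS = [c' + γ' z cos²β tanφ'] / [γ_sat z sinβ cosβ]
(For c' = 0 this reduces to FS = (γ'/γ_sat)·tanφ'/tanβ.)
γ' = 18.7 − 9.81 = 8.89 kN/m³
Numerator = 0.0 + 8.89·4.9·cos²14.5°·tan28.5° = 0.0 + 8.89·4.9·0.9373·0.5430 = 22.169 kPa
Denominator = 18.7·4.9·sin14.5°·cos14.5° = 18.7·4.9·0.2504·0.9681 = 22.212 kPa
FS = 22.169 / 22.212 = 0.998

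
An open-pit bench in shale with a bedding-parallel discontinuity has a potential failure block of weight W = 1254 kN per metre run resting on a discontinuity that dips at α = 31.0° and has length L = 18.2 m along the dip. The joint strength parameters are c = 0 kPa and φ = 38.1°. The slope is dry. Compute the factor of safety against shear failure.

Resolving the block weight along and normal to the plane and applying the Mohr–Coulomb strength on the joint:
N' = W cosα = 1254·cos31.0° = 1074.9 kN/m
Driving force T = W sinα = 1254·sin31.0° = 645.9 kN/m
Resisting force R = c·L + N'·tanφ = 0·18.2 + 1074.9·tan38.1° = 0.0 + 842.8 = 842.8 kN/m
FS = R / T = 842.8 / 645.9 = 1.305

FS = 1.30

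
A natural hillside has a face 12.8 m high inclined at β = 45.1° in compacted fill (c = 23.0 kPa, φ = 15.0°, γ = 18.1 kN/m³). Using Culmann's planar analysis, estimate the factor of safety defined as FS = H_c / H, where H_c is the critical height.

FS = 2.01

H_c = (4c/γ) · sinβ cosφ / [1 − cos(β − φ)]
    = (4·23.0/18.1) · sin45.1°·cos15.0° / [1 − cos30.1°]
    = 5.083 · 0.6842 / 0.1348 = 25.79 m
FS = H_c / H = 25.79 / 12.8 = 2.015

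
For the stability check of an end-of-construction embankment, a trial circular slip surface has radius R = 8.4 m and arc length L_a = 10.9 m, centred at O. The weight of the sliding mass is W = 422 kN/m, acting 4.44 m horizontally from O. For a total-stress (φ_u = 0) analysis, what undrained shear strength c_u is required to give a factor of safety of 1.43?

FS = c_u·L_a·R / (W·d), so c_u = FS·W·d / (L_a·R).
c_u = 1.43·422·4.44 / (10.90·8.4) = 2679.4 / 91.56 = 29.26 kPa

c_u = 29.3 kPa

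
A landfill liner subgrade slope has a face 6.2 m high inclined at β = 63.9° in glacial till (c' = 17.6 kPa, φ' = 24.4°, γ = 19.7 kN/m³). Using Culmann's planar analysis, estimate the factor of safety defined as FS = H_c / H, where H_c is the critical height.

FS = 2.06

H_c = (4c'/γ) · sinβ cosφ' / [1 − cos(β − φ')]
    = (4·17.6/19.7) · sin63.9°·cos24.4° / [1 − cos39.5°]
    = 3.574 · 0.8178 / 0.2284 = 12.80 m
FS = H_c / H = 12.80 / 6.2 = 2.064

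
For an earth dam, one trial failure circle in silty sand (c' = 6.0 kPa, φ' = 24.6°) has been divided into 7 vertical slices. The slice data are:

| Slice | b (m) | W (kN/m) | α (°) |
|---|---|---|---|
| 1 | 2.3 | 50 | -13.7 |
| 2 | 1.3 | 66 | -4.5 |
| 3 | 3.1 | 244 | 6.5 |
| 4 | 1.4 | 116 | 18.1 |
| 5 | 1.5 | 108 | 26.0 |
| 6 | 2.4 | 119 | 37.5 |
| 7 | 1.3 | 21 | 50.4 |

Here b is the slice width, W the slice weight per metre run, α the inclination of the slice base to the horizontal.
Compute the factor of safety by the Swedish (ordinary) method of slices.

Ordinary method of slices: FS = Σ[c'·Δl_i + (W_i cosα_i)·tanφ'] / Σ W_i sinα_i, with Δl_i = b_i / cosα_i.
Slice 1: Δl = 2.3/cos(-13.7°) = 2.367 m; N'_1 = 50·cos(-13.7°) = 48.6; c'Δl = 14.20; W sinα = -11.8
Slice 2: Δl = 1.3/cos(-4.5°) = 1.304 m; N'_2 = 66·cos(-4.5°) = 65.8; c'Δl = 7.82; W sinα = -5.2
Slice 3: Δl = 3.1/cos6.5° = 3.120 m; N'_3 = 244·cos6.5° = 242.4; c'Δl = 18.72; W sinα = 27.6
Slice 4: Δl = 1.4/cos18.1° = 1.473 m; N'_4 = 116·cos18.1° = 110.3; c'Δl = 8.84; W sinα = 36.0
Slice 5: Δl = 1.5/cos26.0° = 1.669 m; N'_5 = 108·cos26.0° = 97.1; c'Δl = 10.01; W sinα = 47.3
Slice 6: Δl = 2.4/cos37.5° = 3.025 m; N'_6 = 119·cos37.5° = 94.4; c'Δl = 18.15; W sinα = 72.4
Slice 7: Δl = 1.3/cos50.4° = 2.039 m; N'_7 = 21·cos50.4° = 13.4; c'Δl = 12.24; W sinα = 16.2
Σc'Δl = 90.0 kN/m; ΣN' = 671.9 kN/m; ΣW sinα = 182.6 kN/m
Resisting = 90.0 + 671.9·tan24.6° = 90.0 + 307.6 = 397.6 kN/m
FS = 397.6 / 182.6 = 2.177

FS = 2.18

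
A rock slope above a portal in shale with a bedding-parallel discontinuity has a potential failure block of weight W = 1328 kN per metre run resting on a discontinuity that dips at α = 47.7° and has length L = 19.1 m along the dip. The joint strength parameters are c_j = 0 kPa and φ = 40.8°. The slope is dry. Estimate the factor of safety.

Resolving the block weight along and normal to the plane and applying the Mohr–Coulomb strength on the joint:
N' = W cosα = 1328·cos47.7° = 893.8 kN/m
Driving force T = W sinα = 1328·sin47.7° = 982.2 kN/m
Resisting force R = c_j·L + N'·tanφ = 0·19.1 + 893.8·tan40.8° = 0.0 + 771.5 = 771.5 kN/m
FS = R / T = 771.5 / 982.2 = 0.785

FS = 0.79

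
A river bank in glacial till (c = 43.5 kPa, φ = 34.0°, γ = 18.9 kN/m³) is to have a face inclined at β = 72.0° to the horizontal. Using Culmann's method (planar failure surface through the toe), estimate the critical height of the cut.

H_c = 34.24 m

Culmann's analysis gives the critical failure plane at α_cr = (β + φ)/2 = (72.0 + 34.0)/2 = 53.0°, and the critical height
H_c = (4c/γ) · sinβ cosφ / [1 − cos(β − φ)]
    = (4·43.5/18.9) · sin72.0°·cos34.0° / [1 − cos(38.0°)]
    = 9.206 · 0.9511·0.8290 / [1 − 0.7880]
    = 9.206 · 0.7885 / 0.2120
    = 34.24 m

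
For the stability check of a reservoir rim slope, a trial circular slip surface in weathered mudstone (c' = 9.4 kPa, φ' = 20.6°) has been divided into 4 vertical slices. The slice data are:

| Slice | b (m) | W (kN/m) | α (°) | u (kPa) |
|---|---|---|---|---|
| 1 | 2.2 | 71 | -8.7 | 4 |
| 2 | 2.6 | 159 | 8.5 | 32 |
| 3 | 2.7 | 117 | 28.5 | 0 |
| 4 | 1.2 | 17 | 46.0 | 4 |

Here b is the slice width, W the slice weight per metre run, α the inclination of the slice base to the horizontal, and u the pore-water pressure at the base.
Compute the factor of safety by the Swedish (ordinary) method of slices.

Ordinary method of slices: FS = Σ[c'·Δl_i + (W_i cosα_i − u_i·Δl_i)·tanφ'] / Σ W_i sinα_i, with Δl_i = b_i / cosα_i.
Slice 1: Δl = 2.2/cos(-8.7°) = 2.226 m; N'_1 = 71·cos(-8.7°) − 4·2.226 = 61.3; c'Δl = 20.92; W sinα = -10.7
Slice 2: Δl = 2.6/cos8.5° = 2.629 m; N'_2 = 159·cos8.5° − 32·2.629 = 73.1; c'Δl = 24.71; W sinα = 23.5
Slice 3: Δl = 2.7/cos28.5° = 3.072 m; N'_3 = 117·cos28.5° − 0·3.072 = 102.8; c'Δl = 28.88; W sinα = 55.8
Slice 4: Δl = 1.2/cos46.0° = 1.727 m; N'_4 = 17·cos46.0° − 4·1.727 = 4.9; c'Δl = 16.24; W sinα = 12.2
Σc'Δl = 90.8 kN/m; ΣN' = 242.1 kN/m; ΣW sinα = 80.8 kN/m
Resisting = 90.8 + 242.1·tan20.6° = 90.8 + 91.0 = 181.8 kN/m
FS = 181.8 / 80.8 = 2.249

FS = 2.25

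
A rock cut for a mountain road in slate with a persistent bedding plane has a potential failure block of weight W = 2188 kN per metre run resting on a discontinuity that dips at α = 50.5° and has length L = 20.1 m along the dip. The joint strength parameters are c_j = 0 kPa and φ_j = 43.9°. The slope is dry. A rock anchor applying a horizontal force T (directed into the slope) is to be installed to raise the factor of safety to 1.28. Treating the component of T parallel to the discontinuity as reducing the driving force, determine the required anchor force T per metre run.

Resolving forces along and normal to the sliding plane, with the horizontal anchor force T adding T·sinα to the effective normal force and T·cosα acting up the plane against the driving force:
FS = [c_jL + (W cosα + T sinα) tanφ_j] / [W sinα − T cosα]
Without the anchor: N' = 1391.7 kN/m, driving T_d = 1688.3 kN/m, resisting R = 0·20.1 + 1391.7·tan43.9° = 1339.3 kN/m, FS = 0.79.
Setting FS = 1.28 and solving for T:
1.28·(1688.3 − T cos50.5°) = 1339.3 + T sin50.5°·tan43.9°
T·(sin50.5°·tan43.9° + 1.28·cos50.5°) = 1.28·1688.3 − 1339.3
T·(0.7716·0.9623 + 1.28·0.6361) = 2161.0 − 1339.3 = 821.7
T·1.5567 = 821.7
T = 527.9 kN/m

T = 528 kN/m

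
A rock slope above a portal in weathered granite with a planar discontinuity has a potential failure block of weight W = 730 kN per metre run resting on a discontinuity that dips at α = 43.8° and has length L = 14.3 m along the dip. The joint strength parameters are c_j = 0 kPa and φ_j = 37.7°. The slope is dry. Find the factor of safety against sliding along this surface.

FS = 0.81

Resolving the block weight along and normal to the plane and applying the Mohr–Coulomb strength on the joint:
N' = W cosα = 730·cos43.8° = 526.9 kN/m
Driving force T = W sinα = 730·sin43.8° = 505.3 kN/m
Resisting force R = c_j·L + N'·tanφ_j = 0·14.3 + 526.9·tan37.7° = 0.0 + 407.2 = 407.2 kN/m
FS = R / T = 407.2 / 505.3 = 0.806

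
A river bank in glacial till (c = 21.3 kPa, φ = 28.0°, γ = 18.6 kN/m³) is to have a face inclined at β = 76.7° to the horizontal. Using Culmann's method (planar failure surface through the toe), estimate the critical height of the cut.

Culmann's analysis gives the critical failure plane at α_cr = (β + φ)/2 = (76.7 + 28.0)/2 = 52.4°, and the critical height
H_c = (4c/γ) · sinβ cosφ / [1 − cos(β − φ)]
    = (4·21.3/18.6) · sin76.7°·cos28.0° / [1 − cos(48.7°)]
    = 4.581 · 0.9732·0.8829 / [1 − 0.6600]
    = 4.581 · 0.8593 / 0.3400
    = 11.58 m

H_c = 11.58 m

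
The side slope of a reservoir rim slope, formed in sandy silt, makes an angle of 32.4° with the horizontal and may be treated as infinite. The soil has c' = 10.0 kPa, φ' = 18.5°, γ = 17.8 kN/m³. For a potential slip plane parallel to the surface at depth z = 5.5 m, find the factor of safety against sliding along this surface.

FS = 0.75

For an infinite slope with a slip plane parallel to the surface (no pore pressure): FS = [c' + γz cos²β tanφ'] / [γz sinβ cosβ].
γz = 17.8·5.5 = 97.90 kN/m²
Numerator = 10.0 + 97.90·cos²32.4°·tan18.5° = 10.0 + 97.90·0.7129·0.3346 = 33.352 kPa
Denominator = 97.90·sin32.4°·cos32.4° = 97.90·0.5358·0.8443 = 44.291 kPa
FS = 33.352 / 44.291 = 0.753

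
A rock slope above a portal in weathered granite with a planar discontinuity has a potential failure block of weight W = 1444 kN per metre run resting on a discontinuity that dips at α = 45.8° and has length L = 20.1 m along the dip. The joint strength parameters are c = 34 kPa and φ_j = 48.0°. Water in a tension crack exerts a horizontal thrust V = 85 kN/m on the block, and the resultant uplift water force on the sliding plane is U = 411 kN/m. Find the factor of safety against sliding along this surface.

Resolving the block weight along and normal to the plane and applying the Mohr–Coulomb strength on the joint:
N' = W cosα − U − V sinα = 1444·cos45.8° − 411 − 85·sin45.8° = 534.8 kN/m
Driving force T = W sinα + V cosα = 1444·sin45.8° + 85·cos45.8° = 1094.5 kN/m
Resisting force R = c·L + N'·tanφ_j = 34·20.1 + 534.8·tan48.0° = 683.4 + 593.9 = 1277.3 kN/m
FS = R / T = 1277.3 / 1094.5 = 1.167

FS = 1.17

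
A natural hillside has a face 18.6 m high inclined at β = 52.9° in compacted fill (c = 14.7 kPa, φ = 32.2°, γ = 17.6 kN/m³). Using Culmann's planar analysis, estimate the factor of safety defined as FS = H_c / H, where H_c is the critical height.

FS = 1.88

H_c = (4c/γ) · sinβ cosφ / [1 − cos(β − φ)]
    = (4·14.7/17.6) · sin52.9°·cos32.2° / [1 − cos20.7°]
    = 3.341 · 0.6749 / 0.0646 = 34.93 m
FS = H_c / H = 34.93 / 18.6 = 1.878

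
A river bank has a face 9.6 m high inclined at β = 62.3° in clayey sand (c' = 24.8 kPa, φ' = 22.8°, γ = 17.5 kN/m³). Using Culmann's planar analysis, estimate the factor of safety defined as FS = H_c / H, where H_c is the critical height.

H_c = (4c'/γ) · sinβ cosφ' / [1 − cos(β − φ')]
    = (4·24.8/17.5) · sin62.3°·cos22.8° / [1 − cos39.5°]
    = 5.669 · 0.8162 / 0.2284 = 20.26 m
FS = H_c / H = 20.26 / 9.6 = 2.110

FS = 2.11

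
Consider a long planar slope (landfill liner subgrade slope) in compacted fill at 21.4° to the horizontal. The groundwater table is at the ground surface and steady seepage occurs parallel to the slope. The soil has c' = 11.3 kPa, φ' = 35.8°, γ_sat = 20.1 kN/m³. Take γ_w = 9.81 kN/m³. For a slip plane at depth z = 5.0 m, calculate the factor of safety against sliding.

With seepage parallel to the slope and the water table at the surface, the effective normal stress on the slip plane uses the buoyant unit weight γ' = γ_sat − γ_w while the driving shear stress uses γ_sat:
FS = [c' + γ' z cos²β tanφ'] / [γ_sat z sinβ cosβ]
γ' = 20.1 − 9.81 = 10.29 kN/m³
Numerator = 11.3 + 10.29·5.0·cos²21.4°·tan35.8° = 11.3 + 10.29·5.0·0.8669·0.7212 = 43.467 kPa
Denominator = 20.1·5.0·sin21.4°·cos21.4° = 20.1·5.0·0.3649·0.9311 = 34.142 kPa
FS = 43.467 / 34.142 = 1.273

FS = 1.27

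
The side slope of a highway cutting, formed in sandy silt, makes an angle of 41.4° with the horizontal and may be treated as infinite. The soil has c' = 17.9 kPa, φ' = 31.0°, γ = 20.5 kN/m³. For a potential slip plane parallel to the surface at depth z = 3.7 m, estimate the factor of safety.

For an infinite slope with a slip plane parallel to the surface (no pore pressure): FS = [c' + γz cos²β tanφ'] / [γz sinβ cosβ].
γz = 20.5·3.7 = 75.85 kN/m²
Numerator = 17.9 + 75.85·cos²41.4°·tan31.0° = 17.9 + 75.85·0.5627·0.6009 = 43.544 kPa
Denominator = 75.85·sin41.4°·cos41.4° = 75.85·0.6613·0.7501 = 37.626 kPa
FS = 43.544 / 37.626 = 1.157

FS = 1.16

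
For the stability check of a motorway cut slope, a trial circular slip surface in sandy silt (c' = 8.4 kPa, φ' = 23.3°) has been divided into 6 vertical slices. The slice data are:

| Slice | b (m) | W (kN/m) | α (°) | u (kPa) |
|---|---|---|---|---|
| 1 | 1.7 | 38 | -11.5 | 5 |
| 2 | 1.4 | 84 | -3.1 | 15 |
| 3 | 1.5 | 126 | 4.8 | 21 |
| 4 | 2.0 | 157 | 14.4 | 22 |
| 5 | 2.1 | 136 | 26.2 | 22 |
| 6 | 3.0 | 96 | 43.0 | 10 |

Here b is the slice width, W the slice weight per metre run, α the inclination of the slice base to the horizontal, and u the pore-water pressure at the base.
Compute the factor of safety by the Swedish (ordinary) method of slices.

FS = 1.71

Ordinary method of slices: FS = Σ[c'·Δl_i + (W_i cosα_i − u_i·Δl_i)·tanφ'] / Σ W_i sinα_i, with Δl_i = b_i / cosα_i.
Slice 1: Δl = 1.7/cos(-11.5°) = 1.735 m; N'_1 = 38·cos(-11.5°) − 5·1.735 = 28.6; c'Δl = 14.57; W sinα = -7.6
Slice 2: Δl = 1.4/cos(-3.1°) = 1.402 m; N'_2 = 84·cos(-3.1°) − 15·1.402 = 62.8; c'Δl = 11.78; W sinα = -4.5
Slice 3: Δl = 1.5/cos4.8° = 1.505 m; N'_3 = 126·cos4.8° − 21·1.505 = 93.9; c'Δl = 12.64; W sinα = 10.5
Slice 4: Δl = 2.0/cos14.4° = 2.065 m; N'_4 = 157·cos14.4° − 22·2.065 = 106.6; c'Δl = 17.34; W sinα = 39.0
Slice 5: Δl = 2.1/cos26.2° = 2.340 m; N'_5 = 136·cos26.2° − 22·2.340 = 70.5; c'Δl = 19.66; W sinα = 60.0
Slice 6: Δl = 3.0/cos43.0° = 4.102 m; N'_6 = 96·cos43.0° − 10·4.102 = 29.2; c'Δl = 34.46; W sinα = 65.5
Σc'Δl = 110.5 kN/m; ΣN' = 391.7 kN/m; ΣW sinα = 163.0 kN/m
Resisting = 110.5 + 391.7·tan23.3° = 110.5 + 168.7 = 279.2 kN/m
FS = 279.2 / 163.0 = 1.713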